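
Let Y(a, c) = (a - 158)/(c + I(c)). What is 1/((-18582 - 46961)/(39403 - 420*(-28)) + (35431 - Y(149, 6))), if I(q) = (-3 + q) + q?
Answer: 255815/9063607039 ≈ 2.8224e-5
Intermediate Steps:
I(q) = -3 + 2*q
Y(a, c) = (-158 + a)/(-3 + 3*c) (Y(a, c) = (a - 158)/(c + (-3 + 2*c)) = (-158 + a)/(-3 + 3*c))
1/((-18582 - 46961)/(39403 - 420*(-28)) + (35431 - Y(149, 6))) = 1/((-18582 - 46961)/(39403 - 420*(-28)) + (35431 - (-158 + 149)/(3*(-1 + 6)))) = 1/(-65543/(39403 + 11760) + (35431 - (-9)/(3*5))) = 1/(-65543/51163 + (35431 - (-9)/(3*5))) = 1/(-65543*1/51163 + (35431 - 1*(-⅗))) = 1/(-65543/51163 + (35431 + ⅗)) = 1/(-65543/51163 + 177158/5) = 1/(9063607039/255815) = 255815/9063607039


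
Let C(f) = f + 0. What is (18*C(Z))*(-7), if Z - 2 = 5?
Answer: -882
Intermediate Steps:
Z = 7 (Z = 2 + 5 = 7)
C(f) = f
(18*C(Z))*(-7) = (18*7)*(-7) = 126*(-7) = -882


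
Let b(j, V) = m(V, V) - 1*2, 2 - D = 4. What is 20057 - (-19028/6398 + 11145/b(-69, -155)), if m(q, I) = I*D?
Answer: 402638349/20108 ≈ 20024.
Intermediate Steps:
D = -2 (D = 2 - 1*4 = 2 - 4 = -2)
m(q, I) = -2*I (m(q, I) = I*(-2) = -2*I)
b(j, V) = -2 - 2*V (b(j, V) = -2*V - 1*2 = -2*V - 2 = -2 - 2*V)
20057 - (-19028/6398 + 11145/b(-69, -155)) = 20057 - (-19028/6398 + 11145/(-2 - 2*(-155))) = 20057 - (-19028*1/6398 + 11145/(-2 + 310)) = 20057 - (-9514/3199 + 11145/308) = 20057 - 1*667807/20108 = 20057 - 667807/20108 = 402638349/20108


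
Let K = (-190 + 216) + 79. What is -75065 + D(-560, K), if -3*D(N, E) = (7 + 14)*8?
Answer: -75121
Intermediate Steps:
K = 105 (K = 26 + 79 = 105)
D(N, E) = -56 (D(N, E) = -(7 + 14)*8/3 = -7*8 = -1/3*168 = -56)
-75065 + D(-560, K) = -75065 - 56 = -75121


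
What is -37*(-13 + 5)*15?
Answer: 4440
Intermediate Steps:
-37*(-13 + 5)*15 = -37*(-8)*15 = 296*15 = 4440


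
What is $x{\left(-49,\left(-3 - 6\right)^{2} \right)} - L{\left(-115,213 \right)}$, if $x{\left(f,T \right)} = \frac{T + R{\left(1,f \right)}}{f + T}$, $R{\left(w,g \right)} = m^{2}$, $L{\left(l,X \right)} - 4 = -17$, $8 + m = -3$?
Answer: $\frac{309}{16} \approx 19.313$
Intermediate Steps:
$m = -11$ ($m = -8 - 3 = -11$)
$L{\left(l,X \right)} = -13$ ($L{\left(l,X \right)} = 4 - 17 = -13$)
$R{\left(w,g \right)} = 121$ ($R{\left(w,g \right)} = \left(-11\right)^{2} = 121$)
$x{\left(f,T \right)} = \frac{121 + T}{T + f}$ ($x{\left(f,T \right)} = \frac{T + 121}{f + T} = \frac{121 + T}{T + f}$)
$x{\left(-49,\left(-3 - 6\right)^{2} \right)} - L{\left(-115,213 \right)} = \frac{121 + \left(-3 - 6\right)^{2}}{\left(-3 - 6\right)^{2} - 49} - -13 = \frac{121 + \left(-9\right)^{2}}{\left(-9\right)^{2} - 49} + 13 = \frac{121 + 81}{81 - 49} + 13 = \frac{1}{32} \cdot 202 + 13 = \frac{101}{16} + 13 = \frac{309}{16}$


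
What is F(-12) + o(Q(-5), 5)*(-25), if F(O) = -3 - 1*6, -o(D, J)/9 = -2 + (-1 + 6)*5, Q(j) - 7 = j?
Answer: 5166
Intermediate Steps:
Q(j) = 7 + j
o(D, J) = -207 (o(D, J) = -9*(-2 + (-1 + 6)*5) = -9*(-2 + 5*5) = -9*(-2 + 25) = -9*23 = -207)
F(O) = -9 (F(O) = -3 - 6 = -9)
F(-12) + o(Q(-5), 5)*(-25) = -9 - 207*(-25) = -9 + 5175 = 5166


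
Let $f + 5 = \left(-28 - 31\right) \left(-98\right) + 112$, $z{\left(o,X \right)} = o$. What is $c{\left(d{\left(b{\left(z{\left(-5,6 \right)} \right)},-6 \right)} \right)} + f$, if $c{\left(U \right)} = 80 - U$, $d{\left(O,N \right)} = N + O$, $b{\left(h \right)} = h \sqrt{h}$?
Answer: $5975 + 5 i \sqrt{5} \approx 5975.0 + 11.18 i$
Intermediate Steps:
$b{\left(h \right)} = h^{\frac{3}{2}}$
$f = 5889$ ($f = -5 + \left(\left(-28 - 31\right) \left(-98\right) + 112\right) = -5 + \left(\left(-59\right) \left(-98\right) + 112\right) = -5 + \left(5782 + 112\right) = -5 + 5894 = 5889$)
$c{\left(d{\left(b{\left(z{\left(-5,6 \right)} \right)},-6 \right)} \right)} + f = \left(80 - \left(-6 + \left(-5\right)^{\frac{3}{2}}\right)\right) + 5889 = \left(80 - \left(-6 - 5 i \sqrt{5}\right)\right) + 5889 = \left(80 + \left(6 + 5 i \sqrt{5}\right)\right) + 5889 = \left(86 + 5 i \sqrt{5}\right) + 5889 = 5975 + 5 i \sqrt{5}$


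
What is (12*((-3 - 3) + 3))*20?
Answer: -720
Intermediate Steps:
(12*((-3 - 3) + 3))*20 = (12*(-6 + 3))*20 = (12*(-3))*20 = -36*20 = -720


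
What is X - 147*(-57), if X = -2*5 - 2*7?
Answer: 8355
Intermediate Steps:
X = -24 (X = -10 - 14 = -24)
X - 147*(-57) = -24 - 147*(-57) = -24 + 8379 = 8355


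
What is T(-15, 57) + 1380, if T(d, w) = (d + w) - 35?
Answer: 1387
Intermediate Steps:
T(d, w) = -35 + d + w
T(-15, 57) + 1380 = (-35 - 15 + 57) + 1380 = 7 + 1380 = 1387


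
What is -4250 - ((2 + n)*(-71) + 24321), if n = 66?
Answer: -23743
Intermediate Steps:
-4250 - ((2 + n)*(-71) + 24321) = -4250 - ((2 + 66)*(-71) + 24321) = -4250 - (68*(-71) + 24321) = -4250 - (-4828 + 24321) = -4250 - 1*19493 = -4250 - 19493 = -23743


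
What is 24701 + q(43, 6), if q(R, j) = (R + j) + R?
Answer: 24793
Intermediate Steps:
q(R, j) = j + 2*R
24701 + q(43, 6) = 24701 + (6 + 2*43) = 24701 + (6 + 86) = 24701 + 92 = 24793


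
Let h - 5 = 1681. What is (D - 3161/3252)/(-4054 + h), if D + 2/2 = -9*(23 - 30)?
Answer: -198463/7700736 ≈ -0.025772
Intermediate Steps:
h = 1686 (h = 5 + 1681 = 1686)
D = 62 (D = -1 - 9*(23 - 30) = -1 - 9*(-7) = -1 + 63 = 62)
(D - 3161/3252)/(-4054 + h) = (62 - 3161/3252)/(-4054 + 1686) = (62 - 3161*1/3252)/(-2368) = (62 - 3161/3252)*(-1/2368) = (198463/3252)*(-1/2368) = -198463/7700736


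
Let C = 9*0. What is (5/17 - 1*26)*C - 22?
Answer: -22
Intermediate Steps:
C = 0
(5/17 - 1*26)*C - 22 = (5/17 - 1*26)*0 - 22 = (5*(1/17) - 26)*0 - 22 = (5/17 - 26)*0 - 22 = -437/17*0 - 22 = 0 - 22 = -22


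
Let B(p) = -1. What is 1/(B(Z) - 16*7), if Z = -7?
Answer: -1/113 ≈ -0.0088496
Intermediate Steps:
1/(B(Z) - 16*7) = 1/(-1 - 16*7) = 1/(-1 - 112) = 1/(-113) = -1/113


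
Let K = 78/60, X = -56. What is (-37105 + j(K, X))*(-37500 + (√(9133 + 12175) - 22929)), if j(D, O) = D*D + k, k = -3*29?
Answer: 224737324299/100 - 3719031*√5327/50 ≈ 2.2419e+9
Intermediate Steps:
k = -87
K = 13/10 (K = 78*(1/60) = 13/10 ≈ 1.3000)
j(D, O) = -87 + D² (j(D, O) = D*D - 87 = D² - 87 = -87 + D²)
(-37105 + j(K, X))*(-37500 + (√(9133 + 12175) - 22929)) = (-37105 + (-87 + (13/10)²))*(-37500 + (√(9133 + 12175) - 22929)) = (-37105 + (-87 + 169/100))*(-37500 + (√21308 - 22929)) = (-37105 - 8531/100)*(-37500 + (2*√5327 - 22929)) = -3719031*(-37500 + (-22929 + 2*√5327))/100 = -3719031*(-60429 + 2*√5327)/100 = 224737324299/100 - 3719031*√5327/50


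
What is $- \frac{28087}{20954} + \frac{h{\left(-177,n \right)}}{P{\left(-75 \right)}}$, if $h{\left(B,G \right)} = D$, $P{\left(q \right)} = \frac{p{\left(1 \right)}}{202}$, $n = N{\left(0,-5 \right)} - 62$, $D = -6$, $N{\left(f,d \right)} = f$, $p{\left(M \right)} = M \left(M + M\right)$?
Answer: $- \frac{12726211}{20954} \approx -607.34$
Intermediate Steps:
$p{\left(M \right)} = 2 M^{2}$ ($p{\left(M \right)} = M 2 M = 2 M^{2}$)
$n = -62$ ($n = 0 - 62 = -62$)
$P{\left(q \right)} = \frac{1}{101}$ ($P{\left(q \right)} = \frac{2 \cdot 1^{2}}{202} = 2 \cdot 1 \cdot \frac{1}{202} = 2 \cdot \frac{1}{202} = \frac{1}{101}$)
$h{\left(B,G \right)} = -6$
$- \frac{28087}{20954} + \frac{h{\left(-177,n \right)}}{P{\left(-75 \right)}} = - \frac{28087}{20954} - 6 \frac{1}{\frac{1}{101}} = \left(-28087\right) \frac{1}{20954} - 606 = - \frac{28087}{20954} - 606 = - \frac{12726211}{20954}$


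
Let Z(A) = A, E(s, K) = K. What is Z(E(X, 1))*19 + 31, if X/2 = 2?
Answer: 50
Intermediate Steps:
X = 4 (X = 2*2 = 4)
Z(E(X, 1))*19 + 31 = 1*19 + 31 = 19 + 31 = 50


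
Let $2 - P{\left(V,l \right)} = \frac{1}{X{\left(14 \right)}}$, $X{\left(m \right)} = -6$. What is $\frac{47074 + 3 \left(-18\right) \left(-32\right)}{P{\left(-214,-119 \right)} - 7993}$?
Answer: $- \frac{292812}{47945} \approx -6.1072$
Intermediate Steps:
$P{\left(V,l \right)} = \frac{13}{6}$ ($P{\left(V,l \right)} = 2 - \frac{1}{-6} = 2 - - \frac{1}{6} = 2 + \frac{1}{6} = \frac{13}{6}$)
$\frac{47074 + 3 \left(-18\right) \left(-32\right)}{P{\left(-214,-119 \right)} - 7993} = \frac{47074 + 3 \left(-18\right) \left(-32\right)}{\frac{13}{6} - 7993} = \frac{47074 - -1728}{- \frac{47945}{6}} = \left(47074 + 1728\right) \left(- \frac{6}{47945}\right) = 48802 \left(- \frac{6}{47945}\right) = - \frac{292812}{47945}$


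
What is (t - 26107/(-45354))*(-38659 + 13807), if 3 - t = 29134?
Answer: 5472332807914/7559 ≈ 7.2395e+8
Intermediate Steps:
t = -29131 (t = 3 - 1*29134 = 3 - 29134 = -29131)
(t - 26107/(-45354))*(-38659 + 13807) = (-29131 - 26107/(-45354))*(-38659 + 13807) = (-29131 - 26107*(-1/45354))*(-24852) = (-29131 + 26107/45354)*(-24852) = -1321181267/45354*(-24852) = 5472332807914/7559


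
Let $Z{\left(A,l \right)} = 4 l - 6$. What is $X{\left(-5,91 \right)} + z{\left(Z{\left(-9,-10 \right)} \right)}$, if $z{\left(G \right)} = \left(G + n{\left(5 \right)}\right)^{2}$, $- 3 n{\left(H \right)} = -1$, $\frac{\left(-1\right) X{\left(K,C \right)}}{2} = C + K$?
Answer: $\frac{17221}{9} \approx 1913.4$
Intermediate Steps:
$X{\left(K,C \right)} = - 2 C - 2 K$ ($X{\left(K,C \right)} = - 2 \left(C + K\right) = - 2 C - 2 K$)
$n{\left(H \right)} = \frac{1}{3}$ ($n{\left(H \right)} = \left(- \frac{1}{3}\right) \left(-1\right) = \frac{1}{3}$)
$Z{\left(A,l \right)} = -6 + 4 l$
$z{\left(G \right)} = \left(\frac{1}{3} + G\right)^{2}$ ($z{\left(G \right)} = \left(G + \frac{1}{3}\right)^{2} = \left(\frac{1}{3} + G\right)^{2}$)
$X{\left(-5,91 \right)} + z{\left(Z{\left(-9,-10 \right)} \right)} = \left(\left(-2\right) 91 - -10\right) + \frac{\left(1 + 3 \left(-6 + 4 \left(-10\right)\right)\right)^{2}}{9} = \left(-182 + 10\right) + \frac{\left(1 + 3 \left(-6 - 40\right)\right)^{2}}{9} = -172 + \frac{\left(1 + 3 \left(-46\right)\right)^{2}}{9} = -172 + \frac{\left(1 - 138\right)^{2}}{9} = -172 + \frac{\left(-137\right)^{2}}{9} = -172 + \frac{1}{9} \cdot 18769 = -172 + \frac{18769}{9} = \frac{17221}{9}$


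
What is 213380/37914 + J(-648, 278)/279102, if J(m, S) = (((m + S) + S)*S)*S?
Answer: -17501550686/881822769 ≈ -19.847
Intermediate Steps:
J(m, S) = S²*(m + 2*S) (J(m, S) = (((S + m) + S)*S)*S = ((m + 2*S)*S)*S = (S*(m + 2*S))*S = S²*(m + 2*S))
213380/37914 + J(-648, 278)/279102 = 213380/37914 + (278²*(-648 + 2*278))/279102 = 213380*(1/37914) + (77284*(-648 + 556))*(1/279102) = 106690/18957 + (77284*(-92))*(1/279102) = 106690/18957 - 7110128*1/279102 = 106690/18957 - 3555064/139551 = -17501550686/881822769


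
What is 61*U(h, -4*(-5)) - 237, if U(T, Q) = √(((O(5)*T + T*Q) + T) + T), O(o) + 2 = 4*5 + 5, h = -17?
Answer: -237 + 183*I*√85 ≈ -237.0 + 1687.2*I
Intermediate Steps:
O(o) = 23 (O(o) = -2 + (4*5 + 5) = -2 + (20 + 5) = -2 + 25 = 23)
U(T, Q) = √(25*T + Q*T) (U(T, Q) = √(((23*T + T*Q) + T) + T) = √(((23*T + Q*T) + T) + T) = √((24*T + Q*T) + T) = √(25*T + Q*T))
61*U(h, -4*(-5)) - 237 = 61*√(-17*(25 - 4*(-5))) - 237 = 61*√(-17*(25 + 20)) - 237 = 61*√(-17*45) - 237 = 61*√(-765) - 237 = 61*(3*I*√85) - 237 = 183*I*√85 - 237 = -237 + 183*I*√85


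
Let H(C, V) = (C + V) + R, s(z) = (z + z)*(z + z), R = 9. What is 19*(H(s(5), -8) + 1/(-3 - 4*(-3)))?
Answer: 17290/9 ≈ 1921.1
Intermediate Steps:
s(z) = 4*z² (s(z) = (2*z)*(2*z) = 4*z²)
H(C, V) = 9 + C + V (H(C, V) = (C + V) + 9 = 9 + C + V)
19*(H(s(5), -8) + 1/(-3 - 4*(-3))) = 19*((9 + 4*5² - 8) + 1/(-3 - 4*(-3))) = 19*((9 + 4*25 - 8) + 1/(-3 + 12)) = 19*((9 + 100 - 8) + 1/9) = 19*(101 + ⅑) = 19*(910/9) = 17290/9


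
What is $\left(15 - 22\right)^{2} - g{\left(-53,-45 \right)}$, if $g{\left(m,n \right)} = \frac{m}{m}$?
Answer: $48$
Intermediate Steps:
$g{\left(m,n \right)} = 1$
$\left(15 - 22\right)^{2} - g{\left(-53,-45 \right)} = \left(15 - 22\right)^{2} - 1 = \left(-7\right)^{2} - 1 = 49 - 1 = 48$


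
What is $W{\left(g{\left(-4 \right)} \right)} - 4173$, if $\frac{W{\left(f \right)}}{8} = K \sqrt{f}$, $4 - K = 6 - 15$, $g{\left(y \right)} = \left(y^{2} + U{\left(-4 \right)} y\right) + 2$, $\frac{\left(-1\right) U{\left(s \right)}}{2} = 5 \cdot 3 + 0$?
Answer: $-4173 + 104 \sqrt{138} \approx -2951.3$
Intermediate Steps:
$U{\left(s \right)} = -30$ ($U{\left(s \right)} = - 2 \left(5 \cdot 3 + 0\right) = - 2 \left(15 + 0\right) = \left(-2\right) 15 = -30$)
$g{\left(y \right)} = 2 + y^{2} - 30 y$ ($g{\left(y \right)} = \left(y^{2} - 30 y\right) + 2 = 2 + y^{2} - 30 y$)
$K = 13$ ($K = 4 - \left(6 - 15\right) = 4 - -9 = 4 + 9 = 13$)
$W{\left(f \right)} = 104 \sqrt{f}$ ($W{\left(f \right)} = 8 \cdot 13 \sqrt{f} = 104 \sqrt{f}$)
$W{\left(g{\left(-4 \right)} \right)} - 4173 = 104 \sqrt{2 + \left(-4\right)^{2} - -120} - 4173 = 104 \sqrt{2 + 16 + 120} - 4173 = 104 \sqrt{138} - 4173 = -4173 + 104 \sqrt{138}$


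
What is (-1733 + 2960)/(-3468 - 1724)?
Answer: -1227/5192 ≈ -0.23633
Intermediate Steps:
(-1733 + 2960)/(-3468 - 1724) = 1227/(-5192) = 1227*(-1/5192) = -1227/5192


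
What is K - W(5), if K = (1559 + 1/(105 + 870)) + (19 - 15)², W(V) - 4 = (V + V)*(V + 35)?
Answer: 1141726/975 ≈ 1171.0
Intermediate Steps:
W(V) = 4 + 2*V*(35 + V) (W(V) = 4 + (V + V)*(V + 35) = 4 + (2*V)*(35 + V) = 4 + 2*V*(35 + V))
K = 1535626/975 (K = (1559 + 1/975) + 4² = (1559 + 1/975) + 16 = 1520026/975 + 16 = 1535626/975 ≈ 1575.0)
K - W(5) = 1535626/975 - (4 + 2*5² + 70*5) = 1535626/975 - (4 + 2*25 + 350) = 1535626/975 - (4 + 50 + 350) = 1535626/975 - 1*404 = 1535626/975 - 404 = 1141726/975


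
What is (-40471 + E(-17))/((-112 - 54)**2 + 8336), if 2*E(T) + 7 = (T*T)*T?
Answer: -42931/35892 ≈ -1.1961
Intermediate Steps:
E(T) = -7/2 + T**3/2 (E(T) = -7/2 + ((T*T)*T)/2 = -7/2 + (T**2*T)/2 = -7/2 + T**3/2)
(-40471 + E(-17))/((-112 - 54)**2 + 8336) = (-40471 + (-7/2 + (1/2)*(-17)**3))/((-112 - 54)**2 + 8336) = (-40471 + (-7/2 + (1/2)*(-4913)))/((-166)**2 + 8336) = (-40471 + (-7/2 - 4913/2))/(27556 + 8336) = (-40471 - 2460)/35892 = -42931*1/35892 = -42931/35892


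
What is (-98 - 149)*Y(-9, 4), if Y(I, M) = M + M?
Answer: -1976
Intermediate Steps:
Y(I, M) = 2*M
(-98 - 149)*Y(-9, 4) = (-98 - 149)*(2*4) = -247*8 = -1976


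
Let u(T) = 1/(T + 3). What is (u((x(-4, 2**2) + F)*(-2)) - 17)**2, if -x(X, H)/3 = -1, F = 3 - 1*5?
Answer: 256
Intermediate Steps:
F = -2 (F = 3 - 5 = -2)
x(X, H) = 3 (x(X, H) = -3*(-1) = 3)
u(T) = 1/(3 + T)
(u((x(-4, 2**2) + F)*(-2)) - 17)**2 = (1/(3 + (3 - 2)*(-2)) - 17)**2 = (1/(3 + 1*(-2)) - 17)**2 = (1/(3 - 2) - 17)**2 = (1/1 - 17)**2 = (1 - 17)**2 = (-16)**2 = 256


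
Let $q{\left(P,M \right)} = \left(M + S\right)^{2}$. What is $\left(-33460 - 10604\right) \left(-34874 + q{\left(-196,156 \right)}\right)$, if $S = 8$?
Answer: $351542592$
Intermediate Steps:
$q{\left(P,M \right)} = \left(8 + M\right)^{2}$ ($q{\left(P,M \right)} = \left(M + 8\right)^{2} = \left(8 + M\right)^{2}$)
$\left(-33460 - 10604\right) \left(-34874 + q{\left(-196,156 \right)}\right) = \left(-33460 - 10604\right) \left(-34874 + \left(8 + 156\right)^{2}\right) = \left(-33460 - 10604\right) \left(-34874 + 164^{2}\right) = - 44064 \left(-34874 + 26896\right) = \left(-44064\right) \left(-7978\right) = 351542592$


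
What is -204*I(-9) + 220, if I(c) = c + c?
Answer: 3892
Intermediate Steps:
I(c) = 2*c
-204*I(-9) + 220 = -408*(-9) + 220 = -204*(-18) + 220 = 3672 + 220 = 3892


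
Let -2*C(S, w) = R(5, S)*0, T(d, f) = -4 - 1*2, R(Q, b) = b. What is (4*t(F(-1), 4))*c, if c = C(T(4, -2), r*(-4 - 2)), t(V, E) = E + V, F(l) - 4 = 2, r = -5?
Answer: 0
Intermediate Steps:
F(l) = 6 (F(l) = 4 + 2 = 6)
T(d, f) = -6 (T(d, f) = -4 - 2 = -6)
C(S, w) = 0 (C(S, w) = -S*0/2 = -1/2*0 = 0)
c = 0
(4*t(F(-1), 4))*c = (4*(4 + 6))*0 = (4*10)*0 = 40*0 = 0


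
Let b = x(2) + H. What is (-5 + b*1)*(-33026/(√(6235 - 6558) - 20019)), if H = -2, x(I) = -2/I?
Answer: -1322294988/100190171 - 66052*I*√323/100190171 ≈ -13.198 - 0.011848*I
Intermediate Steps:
b = -3 (b = -2/2 - 2 = -2*½ - 2 = -1 - 2 = -3)
(-5 + b*1)*(-33026/(√(6235 - 6558) - 20019)) = (-5 - 3*1)*(-33026/(√(6235 - 6558) - 20019)) = (-5 - 3)*(-33026/(√(-323) - 20019)) = -(-264208)/(I*√323 - 20019) = -(-264208)/(-20019 + I*√323) = 264208/(-20019 + I*√323)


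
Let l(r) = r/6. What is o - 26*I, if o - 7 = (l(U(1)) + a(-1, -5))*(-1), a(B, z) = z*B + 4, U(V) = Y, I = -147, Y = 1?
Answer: 22919/6 ≈ 3819.8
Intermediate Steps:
U(V) = 1
a(B, z) = 4 + B*z (a(B, z) = B*z + 4 = 4 + B*z)
l(r) = r/6 (l(r) = r*(⅙) = r/6)
o = -13/6 (o = 7 + ((⅙)*1 + (4 - 1*(-5)))*(-1) = 7 + (⅙ + (4 + 5))*(-1) = 7 + (⅙ + 9)*(-1) = 7 + (55/6)*(-1) = 7 - 55/6 = -13/6 ≈ -2.1667)
o - 26*I = -13/6 - 26*(-147) = -13/6 + 3822 = 22919/6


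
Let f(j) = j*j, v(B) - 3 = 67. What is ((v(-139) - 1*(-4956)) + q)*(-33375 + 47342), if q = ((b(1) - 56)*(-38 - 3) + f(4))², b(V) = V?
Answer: 72104176589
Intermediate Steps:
v(B) = 70 (v(B) = 3 + 67 = 70)
f(j) = j²
q = 5157441 (q = ((1 - 56)*(-38 - 3) + 4²)² = (-55*(-41) + 16)² = (2255 + 16)² = 2271² = 5157441)
((v(-139) - 1*(-4956)) + q)*(-33375 + 47342) = ((70 - 1*(-4956)) + 5157441)*(-33375 + 47342) = ((70 + 4956) + 5157441)*13967 = (5026 + 5157441)*13967 = 5162467*13967 = 72104176589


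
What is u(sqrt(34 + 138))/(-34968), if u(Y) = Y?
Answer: -sqrt(43)/17484 ≈ -0.00037505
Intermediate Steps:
u(sqrt(34 + 138))/(-34968) = sqrt(34 + 138)/(-34968) = sqrt(172)*(-1/34968) = (2*sqrt(43))*(-1/34968) = -sqrt(43)/17484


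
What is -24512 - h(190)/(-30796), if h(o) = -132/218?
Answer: -41140499617/1678382 ≈ -24512.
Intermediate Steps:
h(o) = -66/109 (h(o) = -132*1/218 = -66/109)
-24512 - h(190)/(-30796) = -24512 - (-66)/(109*(-30796)) = -24512 - (-66)*(-1)/(109*30796) = -24512 - 1*33/1678382 = -24512 - 33/1678382 = -41140499617/1678382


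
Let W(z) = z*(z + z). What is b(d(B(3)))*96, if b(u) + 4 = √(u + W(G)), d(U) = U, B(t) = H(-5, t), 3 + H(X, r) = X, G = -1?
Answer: -384 + 96*I*√6 ≈ -384.0 + 235.15*I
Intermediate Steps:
H(X, r) = -3 + X
B(t) = -8 (B(t) = -3 - 5 = -8)
W(z) = 2*z² (W(z) = z*(2*z) = 2*z²)
b(u) = -4 + √(2 + u) (b(u) = -4 + √(u + 2*(-1)²) = -4 + √(u + 2*1) = -4 + √(u + 2) = -4 + √(2 + u))
b(d(B(3)))*96 = (-4 + √(2 - 8))*96 = (-4 + √(-6))*96 = (-4 + I*√6)*96 = -384 + 96*I*√6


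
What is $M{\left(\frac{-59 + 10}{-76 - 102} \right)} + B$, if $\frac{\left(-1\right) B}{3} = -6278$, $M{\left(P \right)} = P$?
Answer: $\frac{3352501}{178} \approx 18834.0$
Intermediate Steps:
$B = 18834$ ($B = \left(-3\right) \left(-6278\right) = 18834$)
$M{\left(\frac{-59 + 10}{-76 - 102} \right)} + B = \frac{-59 + 10}{-76 - 102} + 18834 = - \frac{49}{-178} + 18834 = \left(-49\right) \left(- \frac{1}{178}\right) + 18834 = \frac{49}{178} + 18834 = \frac{3352501}{178}$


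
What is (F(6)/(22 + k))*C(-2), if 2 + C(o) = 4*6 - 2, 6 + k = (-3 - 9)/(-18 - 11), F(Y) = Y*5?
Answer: 4350/119 ≈ 36.555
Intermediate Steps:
F(Y) = 5*Y
k = -162/29 (k = -6 + (-3 - 9)/(-18 - 11) = -6 - 12/(-29) = -6 - 12*(-1/29) = -6 + 12/29 = -162/29 ≈ -5.5862)
C(o) = 20 (C(o) = -2 + (4*6 - 2) = -2 + (24 - 2) = -2 + 22 = 20)
(F(6)/(22 + k))*C(-2) = ((5*6)/(22 - 162/29))*20 = (30/(476/29))*20 = (30*(29/476))*20 = (435/238)*20 = 4350/119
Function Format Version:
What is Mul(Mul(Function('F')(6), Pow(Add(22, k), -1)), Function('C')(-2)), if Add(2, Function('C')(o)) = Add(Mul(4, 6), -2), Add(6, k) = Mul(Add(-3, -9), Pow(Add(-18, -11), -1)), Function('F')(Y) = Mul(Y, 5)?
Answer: Rational(4350, 119) ≈ 36.555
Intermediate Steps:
Function('F')(Y) = Mul(5, Y)
k = Rational(-162, 29) (k = Add(-6, Mul(Add(-3, -9), Pow(Add(-18, -11), -1))) = Add(-6, Mul(-12, Pow(-29, -1))) = Add(-6, Mul(-12, Rational(-1, 29))) = Add(-6, Rational(12, 29)) = Rational(-162, 29) ≈ -5.5862)
Function('C')(o) = 20 (Function('C')(o) = Add(-2, Add(Mul(4, 6), -2)) = Add(-2, Add(24, -2)) = Add(-2, 22) = 20)
Mul(Mul(Function('F')(6), Pow(Add(22, k), -1)), Function('C')(-2)) = Mul(Mul(Mul(5, 6), Pow(Add(22, Rational(-162, 29)), -1)), 20) = Mul(Mul(30, Pow(Rational(476, 29), -1)), 20) = Mul(Mul(30, Rational(29, 476)), 20) = Mul(Rational(435, 238), 20) = Rational(4350, 119)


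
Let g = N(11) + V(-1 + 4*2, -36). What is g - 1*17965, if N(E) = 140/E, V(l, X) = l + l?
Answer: -197321/11 ≈ -17938.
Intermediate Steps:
V(l, X) = 2*l
g = 294/11 (g = 140/11 + 2*(-1 + 4*2) = 140*(1/11) + 2*(-1 + 8) = 140/11 + 2*7 = 140/11 + 14 = 294/11 ≈ 26.727)
g - 1*17965 = 294/11 - 1*17965 = 294/11 - 17965 = -197321/11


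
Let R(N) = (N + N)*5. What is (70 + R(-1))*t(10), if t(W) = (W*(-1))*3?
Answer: -1800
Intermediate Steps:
R(N) = 10*N (R(N) = (2*N)*5 = 10*N)
t(W) = -3*W (t(W) = -W*3 = -3*W)
(70 + R(-1))*t(10) = (70 + 10*(-1))*(-3*10) = (70 - 10)*(-30) = 60*(-30) = -1800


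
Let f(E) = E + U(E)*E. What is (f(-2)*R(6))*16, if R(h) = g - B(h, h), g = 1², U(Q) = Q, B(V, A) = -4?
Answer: 160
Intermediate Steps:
g = 1
R(h) = 5 (R(h) = 1 - 1*(-4) = 1 + 4 = 5)
f(E) = E + E² (f(E) = E + E*E = E + E²)
(f(-2)*R(6))*16 = (-2*(1 - 2)*5)*16 = (-2*(-1)*5)*16 = (2*5)*16 = 10*16 = 160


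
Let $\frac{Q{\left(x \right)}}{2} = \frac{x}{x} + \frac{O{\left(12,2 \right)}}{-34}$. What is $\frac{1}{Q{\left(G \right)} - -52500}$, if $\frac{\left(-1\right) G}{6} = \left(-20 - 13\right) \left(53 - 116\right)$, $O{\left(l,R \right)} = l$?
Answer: $\frac{17}{892522} \approx 1.9047 \cdot 10^{-5}$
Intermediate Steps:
$G = -12474$ ($G = - 6 \left(-20 - 13\right) \left(53 - 116\right) = - 6 \left(\left(-33\right) \left(-63\right)\right) = \left(-6\right) 2079 = -12474$)
$Q{\left(x \right)} = \frac{22}{17}$ ($Q{\left(x \right)} = 2 \left(\frac{x}{x} + \frac{12}{-34}\right) = 2 \left(1 + 12 \left(- \frac{1}{34}\right)\right) = 2 \left(1 - \frac{6}{17}\right) = 2 \cdot \frac{11}{17} = \frac{22}{17}$)
$\frac{1}{Q{\left(G \right)} - -52500} = \frac{1}{\frac{22}{17} - -52500} = \frac{1}{\frac{22}{17} + 52500} = \frac{1}{\frac{892522}{17}} = \frac{17}{892522}$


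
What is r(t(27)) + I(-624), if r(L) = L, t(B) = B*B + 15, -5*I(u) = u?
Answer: 4344/5 ≈ 868.80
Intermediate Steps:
I(u) = -u/5
t(B) = 15 + B**2 (t(B) = B**2 + 15 = 15 + B**2)
r(t(27)) + I(-624) = (15 + 27**2) - 1/5*(-624) = (15 + 729) + 624/5 = 744 + 624/5 = 4344/5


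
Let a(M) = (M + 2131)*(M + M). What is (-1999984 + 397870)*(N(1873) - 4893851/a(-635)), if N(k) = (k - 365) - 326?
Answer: -106050489191211/55880 ≈ -1.8978e+9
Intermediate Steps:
a(M) = 2*M*(2131 + M) (a(M) = (2131 + M)*(2*M) = 2*M*(2131 + M))
N(k) = -691 + k (N(k) = (-365 + k) - 326 = -691 + k)
(-1999984 + 397870)*(N(1873) - 4893851/a(-635)) = (-1999984 + 397870)*((-691 + 1873) - 4893851*(-1/(1270*(2131 - 635)))) = -1602114*(1182 - 4893851/(2*(-635)*1496)) = -1602114*(1182 - 4893851/(-1899920)) = -1602114*(1182 - 4893851*(-1/1899920)) = -1602114*(1182 + 4893851/1899920) = -1602114*2250599291/1899920 = -106050489191211/55880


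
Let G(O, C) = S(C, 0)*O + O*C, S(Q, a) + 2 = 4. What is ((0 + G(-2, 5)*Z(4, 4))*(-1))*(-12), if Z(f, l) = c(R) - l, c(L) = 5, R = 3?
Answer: -168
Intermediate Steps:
S(Q, a) = 2 (S(Q, a) = -2 + 4 = 2)
Z(f, l) = 5 - l
G(O, C) = 2*O + C*O (G(O, C) = 2*O + O*C = 2*O + C*O)
((0 + G(-2, 5)*Z(4, 4))*(-1))*(-12) = ((0 + (-2*(2 + 5))*(5 - 1*4))*(-1))*(-12) = ((0 + (-2*7)*(5 - 4))*(-1))*(-12) = ((0 - 14*1)*(-1))*(-12) = ((0 - 14)*(-1))*(-12) = -14*(-1)*(-12) = 14*(-12) = -168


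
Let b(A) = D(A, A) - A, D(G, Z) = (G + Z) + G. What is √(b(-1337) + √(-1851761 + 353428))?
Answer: √(-2674 + I*√1498333) ≈ 11.551 + 52.985*I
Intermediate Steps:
D(G, Z) = Z + 2*G
b(A) = 2*A (b(A) = (A + 2*A) - A = 3*A - A = 2*A)
√(b(-1337) + √(-1851761 + 353428)) = √(2*(-1337) + √(-1851761 + 353428)) = √(-2674 + √(-1498333)) = √(-2674 + I*√1498333)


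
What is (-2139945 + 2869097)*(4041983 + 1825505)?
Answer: 4278290610176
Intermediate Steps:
(-2139945 + 2869097)*(4041983 + 1825505) = 729152*5867488 = 4278290610176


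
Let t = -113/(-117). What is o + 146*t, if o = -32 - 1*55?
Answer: 6319/117 ≈ 54.009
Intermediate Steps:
o = -87 (o = -32 - 55 = -87)
t = 113/117 (t = -113*(-1/117) = 113/117 ≈ 0.96581)
o + 146*t = -87 + 146*(113/117) = -87 + 16498/117 = 6319/117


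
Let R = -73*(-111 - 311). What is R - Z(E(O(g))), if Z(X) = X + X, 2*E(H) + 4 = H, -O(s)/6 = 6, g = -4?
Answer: 30846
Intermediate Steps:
O(s) = -36 (O(s) = -6*6 = -36)
E(H) = -2 + H/2
Z(X) = 2*X
R = 30806 (R = -73*(-422) = 30806)
R - Z(E(O(g))) = 30806 - 2*(-2 + (½)*(-36)) = 30806 - 2*(-2 - 18) = 30806 - 2*(-20) = 30806 - 1*(-40) = 30806 + 40 = 30846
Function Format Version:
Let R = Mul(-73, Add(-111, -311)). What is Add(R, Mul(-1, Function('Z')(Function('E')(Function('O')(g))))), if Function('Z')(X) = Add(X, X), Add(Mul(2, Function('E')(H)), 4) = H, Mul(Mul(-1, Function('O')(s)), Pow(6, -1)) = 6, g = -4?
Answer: 30846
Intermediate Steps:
Function('O')(s) = -36 (Function('O')(s) = Mul(-6, 6) = -36)
Function('E')(H) = Add(-2, Mul(Rational(1, 2), H))
Function('Z')(X) = Mul(2, X)
R = 30806 (R = Mul(-73, -422) = 30806)
Add(R, Mul(-1, Function('Z')(Function('E')(Function('O')(g))))) = Add(30806, Mul(-1, Mul(2, Add(-2, Mul(Rational(1, 2), -36))))) = Add(30806, Mul(-1, Mul(2, Add(-2, -18)))) = Add(30806, Mul(-1, Mul(2, -20))) = Add(30806, Mul(-1, -40)) = Add(30806, 40) = 30846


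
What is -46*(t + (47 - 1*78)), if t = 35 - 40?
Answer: 1656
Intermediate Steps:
t = -5
-46*(t + (47 - 1*78)) = -46*(-5 + (47 - 1*78)) = -46*(-5 + (47 - 78)) = -46*(-5 - 31) = -46*(-36) = 1656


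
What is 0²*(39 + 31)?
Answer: 0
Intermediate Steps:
0²*(39 + 31) = 0*70 = 0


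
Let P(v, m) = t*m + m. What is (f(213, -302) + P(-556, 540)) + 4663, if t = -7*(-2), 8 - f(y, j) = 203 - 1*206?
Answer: 12774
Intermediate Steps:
f(y, j) = 11 (f(y, j) = 8 - (203 - 1*206) = 8 - (203 - 206) = 8 - 1*(-3) = 8 + 3 = 11)
t = 14
P(v, m) = 15*m (P(v, m) = 14*m + m = 15*m)
(f(213, -302) + P(-556, 540)) + 4663 = (11 + 15*540) + 4663 = (11 + 8100) + 4663 = 8111 + 4663 = 12774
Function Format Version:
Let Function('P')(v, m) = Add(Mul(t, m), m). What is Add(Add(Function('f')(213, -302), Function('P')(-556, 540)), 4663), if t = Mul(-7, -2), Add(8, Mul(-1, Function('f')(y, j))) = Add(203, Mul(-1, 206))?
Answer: 12774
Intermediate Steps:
Function('f')(y, j) = 11 (Function('f')(y, j) = Add(8, Mul(-1, Add(203, Mul(-1, 206)))) = Add(8, Mul(-1, Add(203, -206))) = Add(8, Mul(-1, -3)) = Add(8, 3) = 11)
t = 14
Function('P')(v, m) = Mul(15, m) (Function('P')(v, m) = Add(Mul(14, m), m) = Mul(15, m))
Add(Add(Function('f')(213, -302), Function('P')(-556, 540)), 4663) = Add(Add(11, Mul(15, 540)), 4663) = Add(Add(11, 8100), 4663) = Add(8111, 4663) = 12774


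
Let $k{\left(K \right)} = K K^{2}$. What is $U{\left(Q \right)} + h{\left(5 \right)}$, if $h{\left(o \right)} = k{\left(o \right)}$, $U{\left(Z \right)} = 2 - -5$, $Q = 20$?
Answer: $132$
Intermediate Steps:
$k{\left(K \right)} = K^{3}$
$U{\left(Z \right)} = 7$ ($U{\left(Z \right)} = 2 + 5 = 7$)
$h{\left(o \right)} = o^{3}$
$U{\left(Q \right)} + h{\left(5 \right)} = 7 + 5^{3} = 7 + 125 = 132$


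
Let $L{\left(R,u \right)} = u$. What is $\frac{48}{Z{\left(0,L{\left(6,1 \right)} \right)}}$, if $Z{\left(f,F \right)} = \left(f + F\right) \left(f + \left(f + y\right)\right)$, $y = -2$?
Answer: $-24$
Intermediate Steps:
$Z{\left(f,F \right)} = \left(-2 + 2 f\right) \left(F + f\right)$ ($Z{\left(f,F \right)} = \left(f + F\right) \left(f + \left(f - 2\right)\right) = \left(F + f\right) \left(f + \left(-2 + f\right)\right) = \left(F + f\right) \left(-2 + 2 f\right) = \left(-2 + 2 f\right) \left(F + f\right)$)
$\frac{48}{Z{\left(0,L{\left(6,1 \right)} \right)}} = \frac{48}{\left(-2\right) 1 - 0 + 2 \cdot 0^{2} + 2 \cdot 1 \cdot 0} = \frac{48}{-2 + 0 + 2 \cdot 0 + 0} = \frac{48}{-2 + 0 + 0 + 0} = \frac{48}{-2} = 48 \left(- \frac{1}{2}\right) = -24$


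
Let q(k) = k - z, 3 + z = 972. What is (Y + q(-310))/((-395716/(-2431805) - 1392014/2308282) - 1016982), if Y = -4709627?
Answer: 13235079875738470/2857166716964411 ≈ 4.6322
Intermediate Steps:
z = 969 (z = -3 + 972 = 969)
q(k) = -969 + k (q(k) = k - 1*969 = k - 969 = -969 + k)
(Y + q(-310))/((-395716/(-2431805) - 1392014/2308282) - 1016982) = (-4709627 + (-969 - 310))/((-395716/(-2431805) - 1392014/2308282) - 1016982) = (-4709627 - 1279)/((-395716*(-1/2431805) - 1392014*1/2308282) - 1016982) = -4710906/((395716/2431805 - 18811/31193) - 1016982) = -4710906/(-33401114667/75855293365 - 1016982) = -4710906/(-77143501358039097/75855293365) = -4710906*(-75855293365/77143501358039097) = 13235079875738470/2857166716964411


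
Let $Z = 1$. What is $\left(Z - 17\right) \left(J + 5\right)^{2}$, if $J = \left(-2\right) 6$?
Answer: $-784$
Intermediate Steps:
$J = -12$
$\left(Z - 17\right) \left(J + 5\right)^{2} = \left(1 - 17\right) \left(-12 + 5\right)^{2} = - 16 \left(-7\right)^{2} = \left(-16\right) 49 = -784$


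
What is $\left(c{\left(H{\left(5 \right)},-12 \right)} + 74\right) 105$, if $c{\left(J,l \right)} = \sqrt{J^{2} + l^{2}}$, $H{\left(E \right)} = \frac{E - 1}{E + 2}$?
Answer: $7770 + 60 \sqrt{442} \approx 9031.4$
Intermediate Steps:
$H{\left(E \right)} = \frac{-1 + E}{2 + E}$
$\left(c{\left(H{\left(5 \right)},-12 \right)} + 74\right) 105 = \left(\sqrt{\left(\frac{-1 + 5}{2 + 5}\right)^{2} + \left(-12\right)^{2}} + 74\right) 105 = \left(\sqrt{\left(\frac{1}{7} \cdot 4\right)^{2} + 144} + 74\right) 105 = \left(\sqrt{\left(\frac{4}{7}\right)^{2} + 144} + 74\right) 105 = \left(\sqrt{\frac{16}{49} + 144} + 74\right) 105 = \left(\sqrt{\frac{7072}{49}} + 74\right) 105 = \left(\frac{4 \sqrt{442}}{7} + 74\right) 105 = \left(74 + \frac{4 \sqrt{442}}{7}\right) 105 = 7770 + 60 \sqrt{442}$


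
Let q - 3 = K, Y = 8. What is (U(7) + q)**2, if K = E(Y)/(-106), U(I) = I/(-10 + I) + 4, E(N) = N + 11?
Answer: 2036329/101124 ≈ 20.137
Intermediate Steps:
E(N) = 11 + N
U(I) = 4 + I/(-10 + I) (U(I) = I/(-10 + I) + 4 = 4 + I/(-10 + I))
K = -19/106 (K = (11 + 8)/(-106) = 19*(-1/106) = -19/106 ≈ -0.17925)
q = 299/106 (q = 3 - 19/106 = 299/106 ≈ 2.8208)
(U(7) + q)**2 = (5*(-8 + 7)/(-10 + 7) + 299/106)**2 = (5*(-1)/(-3) + 299/106)**2 = (5*(-1/3)*(-1) + 299/106)**2 = (5/3 + 299/106)**2 = (1427/318)**2 = 2036329/101124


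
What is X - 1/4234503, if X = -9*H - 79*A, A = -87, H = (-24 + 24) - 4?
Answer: 29256181226/4234503 ≈ 6909.0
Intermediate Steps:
H = -4 (H = 0 - 4 = -4)
X = 6909 (X = -9*(-4) - 79*(-87) = 36 + 6873 = 6909)
X - 1/4234503 = 6909 - 1/4234503 = 29256181226/4234503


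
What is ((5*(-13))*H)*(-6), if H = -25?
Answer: -9750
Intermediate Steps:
((5*(-13))*H)*(-6) = ((5*(-13))*(-25))*(-6) = -65*(-25)*(-6) = 1625*(-6) = -9750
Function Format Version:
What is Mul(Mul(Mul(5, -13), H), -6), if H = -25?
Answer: -9750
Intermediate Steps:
Mul(Mul(Mul(5, -13), H), -6) = Mul(Mul(Mul(5, -13), -25), -6) = Mul(Mul(-65, -25), -6) = Mul(1625, -6) = -9750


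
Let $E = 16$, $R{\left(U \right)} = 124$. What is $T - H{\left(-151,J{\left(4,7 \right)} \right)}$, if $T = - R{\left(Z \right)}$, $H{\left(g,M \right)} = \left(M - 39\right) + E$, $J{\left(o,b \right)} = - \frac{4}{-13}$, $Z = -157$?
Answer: $- \frac{1317}{13} \approx -101.31$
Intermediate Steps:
$J{\left(o,b \right)} = \frac{4}{13}$ ($J{\left(o,b \right)} = \left(-4\right) \left(- \frac{1}{13}\right) = \frac{4}{13}$)
$H{\left(g,M \right)} = -23 + M$ ($H{\left(g,M \right)} = \left(M - 39\right) + 16 = \left(-39 + M\right) + 16 = -23 + M$)
$T = -124$ ($T = \left(-1\right) 124 = -124$)
$T - H{\left(-151,J{\left(4,7 \right)} \right)} = -124 - \left(-23 + \frac{4}{13}\right) = -124 - - \frac{295}{13} = -124 + \frac{295}{13} = - \frac{1317}{13}$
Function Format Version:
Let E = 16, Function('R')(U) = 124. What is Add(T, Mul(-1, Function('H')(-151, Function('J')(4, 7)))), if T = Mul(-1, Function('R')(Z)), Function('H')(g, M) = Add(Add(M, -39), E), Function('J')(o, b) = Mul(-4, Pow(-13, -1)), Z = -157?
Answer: Rational(-1317, 13) ≈ -101.31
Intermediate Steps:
Function('J')(o, b) = Rational(4, 13) (Function('J')(o, b) = Mul(-4, Rational(-1, 13)) = Rational(4, 13))
Function('H')(g, M) = Add(-23, M) (Function('H')(g, M) = Add(Add(M, -39), 16) = Add(Add(-39, M), 16) = Add(-23, M))
T = -124 (T = Mul(-1, 124) = -124)
Add(T, Mul(-1, Function('H')(-151, Function('J')(4, 7)))) = Add(-124, Mul(-1, Add(-23, Rational(4, 13)))) = Add(-124, Mul(-1, Rational(-295, 13))) = Add(-124, Rational(295, 13)) = Rational(-1317, 13)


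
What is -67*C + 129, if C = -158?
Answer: 10715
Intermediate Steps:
-67*C + 129 = -67*(-158) + 129 = 10586 + 129 = 10715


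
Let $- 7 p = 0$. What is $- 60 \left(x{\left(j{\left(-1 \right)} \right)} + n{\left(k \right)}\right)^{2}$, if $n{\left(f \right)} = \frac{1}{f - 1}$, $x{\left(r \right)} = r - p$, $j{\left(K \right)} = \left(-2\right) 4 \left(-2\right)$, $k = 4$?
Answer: $- \frac{48020}{3} \approx -16007.0$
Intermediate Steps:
$p = 0$ ($p = \left(- \frac{1}{7}\right) 0 = 0$)
$j{\left(K \right)} = 16$ ($j{\left(K \right)} = \left(-8\right) \left(-2\right) = 16$)
$x{\left(r \right)} = r$ ($x{\left(r \right)} = r - 0 = r + 0 = r$)
$n{\left(f \right)} = \frac{1}{-1 + f}$
$- 60 \left(x{\left(j{\left(-1 \right)} \right)} + n{\left(k \right)}\right)^{2} = - 60 \left(16 + \frac{1}{-1 + 4}\right)^{2} = - 60 \left(16 + \frac{1}{3}\right)^{2} = - 60 \left(\frac{49}{3}\right)^{2} = \left(-60\right) \frac{2401}{9} = - \frac{48020}{3}$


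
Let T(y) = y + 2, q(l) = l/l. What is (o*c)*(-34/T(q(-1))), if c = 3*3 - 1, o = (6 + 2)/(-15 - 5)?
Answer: 544/15 ≈ 36.267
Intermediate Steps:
q(l) = 1
T(y) = 2 + y
o = -2/5 (o = 8/(-20) = 8*(-1/20) = -2/5 ≈ -0.40000)
c = 8 (c = 9 - 1 = 8)
(o*c)*(-34/T(q(-1))) = (-2/5*8)*(-34/(2 + 1)) = -(-544)/(5*3) = -16/5*(-34/3) = 544/15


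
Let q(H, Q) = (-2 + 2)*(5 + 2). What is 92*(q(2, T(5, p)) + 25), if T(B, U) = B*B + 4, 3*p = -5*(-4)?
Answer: 2300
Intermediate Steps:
p = 20/3 (p = (-5*(-4))/3 = (⅓)*20 = 20/3 ≈ 6.6667)
T(B, U) = 4 + B² (T(B, U) = B² + 4 = 4 + B²)
q(H, Q) = 0 (q(H, Q) = 0*7 = 0)
92*(q(2, T(5, p)) + 25) = 92*(0 + 25) = 92*25 = 2300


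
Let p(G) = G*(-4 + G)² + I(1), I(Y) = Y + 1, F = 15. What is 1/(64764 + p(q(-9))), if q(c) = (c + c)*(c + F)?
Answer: -1/1289986 ≈ -7.7520e-7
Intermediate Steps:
q(c) = 2*c*(15 + c) (q(c) = (c + c)*(c + 15) = (2*c)*(15 + c) = 2*c*(15 + c))
I(Y) = 1 + Y
p(G) = 2 + G*(-4 + G)² (p(G) = G*(-4 + G)² + (1 + 1) = G*(-4 + G)² + 2 = 2 + G*(-4 + G)²)
1/(64764 + p(q(-9))) = 1/(64764 + (2 + (2*(-9)*(15 - 9))*(-4 + 2*(-9)*(15 - 9))²)) = 1/(64764 + (2 + (2*(-9)*6)*(-4 + 2*(-9)*6)²)) = 1/(64764 + (2 - 108*(-4 - 108)²)) = 1/(64764 + (2 - 108*(-112)²)) = 1/(64764 + (2 - 108*12544)) = 1/(64764 + (2 - 1354752)) = 1/(64764 - 1354750) = 1/(-1289986) = -1/1289986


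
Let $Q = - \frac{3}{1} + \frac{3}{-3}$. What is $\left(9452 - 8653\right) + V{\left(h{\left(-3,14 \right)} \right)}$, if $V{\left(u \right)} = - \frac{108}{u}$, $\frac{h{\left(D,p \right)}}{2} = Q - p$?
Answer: $802$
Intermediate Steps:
$Q = -4$ ($Q = \left(-3\right) 1 + 3 \left(- \frac{1}{3}\right) = -3 - 1 = -4$)
$h{\left(D,p \right)} = -8 - 2 p$ ($h{\left(D,p \right)} = 2 \left(-4 - p\right) = -8 - 2 p$)
$\left(9452 - 8653\right) + V{\left(h{\left(-3,14 \right)} \right)} = \left(9452 - 8653\right) - \frac{108}{-8 - 28} = 799 - \frac{108}{-8 - 28} = 799 - \frac{108}{-36} = 799 - -3 = 799 + 3 = 802$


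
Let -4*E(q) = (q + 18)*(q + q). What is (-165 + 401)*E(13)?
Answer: -47554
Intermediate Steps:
E(q) = -q*(18 + q)/2 (E(q) = -(q + 18)*(q + q)/4 = -(18 + q)*2*q/4 = -q*(18 + q)/2)
(-165 + 401)*E(13) = (-165 + 401)*(-1/2*13*(18 + 13)) = 236*(-1/2*13*31) = 236*(-403/2) = -47554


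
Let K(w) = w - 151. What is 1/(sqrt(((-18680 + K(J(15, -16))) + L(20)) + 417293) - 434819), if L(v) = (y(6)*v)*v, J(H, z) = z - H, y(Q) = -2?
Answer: -434819/189067165130 - sqrt(397631)/189067165130 ≈ -2.3031e-6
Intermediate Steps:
L(v) = -2*v**2 (L(v) = (-2*v)*v = -2*v**2)
K(w) = -151 + w
1/(sqrt(((-18680 + K(J(15, -16))) + L(20)) + 417293) - 434819) = 1/(sqrt(((-18680 + (-151 + (-16 - 1*15))) - 2*20**2) + 417293) - 434819) = 1/(sqrt(((-18680 + (-151 + (-16 - 15))) - 2*400) + 417293) - 434819) = 1/(sqrt(((-18680 + (-151 - 31)) - 800) + 417293) - 434819) = 1/(sqrt(((-18680 - 182) - 800) + 417293) - 434819) = 1/(sqrt((-18862 - 800) + 417293) - 434819) = 1/(sqrt(-19662 + 417293) - 434819) = 1/(sqrt(397631) - 434819) = 1/(-434819 + sqrt(397631))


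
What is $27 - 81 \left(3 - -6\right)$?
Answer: $-702$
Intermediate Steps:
$27 - 81 \left(3 - -6\right) = 27 - 81 \left(3 + 6\right) = 27 - 729 = -702$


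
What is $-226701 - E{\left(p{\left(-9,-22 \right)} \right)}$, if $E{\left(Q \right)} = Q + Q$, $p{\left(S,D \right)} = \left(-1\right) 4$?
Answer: $-226693$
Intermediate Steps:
$p{\left(S,D \right)} = -4$
$E{\left(Q \right)} = 2 Q$
$-226701 - E{\left(p{\left(-9,-22 \right)} \right)} = -226701 - 2 \left(-4\right) = -226701 - -8 = -226701 + 8 = -226693$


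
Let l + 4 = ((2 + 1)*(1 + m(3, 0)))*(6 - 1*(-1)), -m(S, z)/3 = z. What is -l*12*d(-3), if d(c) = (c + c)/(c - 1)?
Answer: -306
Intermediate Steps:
m(S, z) = -3*z
d(c) = 2*c/(-1 + c) (d(c) = (2*c)/(-1 + c) = 2*c/(-1 + c))
l = 17 (l = -4 + ((2 + 1)*(1 - 3*0))*(6 - 1*(-1)) = -4 + (3*(1 + 0))*(6 + 1) = -4 + (3*1)*7 = -4 + 3*7 = -4 + 21 = 17)
-l*12*d(-3) = -17*12*2*(-3)/(-1 - 3) = -204*2*(-3)/(-4) = -204*2*(-3)*(-1/4) = -204*3/2 = -1*306 = -306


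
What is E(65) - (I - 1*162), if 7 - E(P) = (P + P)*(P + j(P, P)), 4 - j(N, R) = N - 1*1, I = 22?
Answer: -503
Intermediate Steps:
j(N, R) = 5 - N (j(N, R) = 4 - (N - 1*1) = 4 - (N - 1) = 4 - (-1 + N) = 4 + (1 - N) = 5 - N)
E(P) = 7 - 10*P (E(P) = 7 - (P + P)*(P + (5 - P)) = 7 - 2*P*5 = 7 - 10*P)
E(65) - (I - 1*162) = (7 - 10*65) - (22 - 1*162) = (7 - 650) - (22 - 162) = -643 - 1*(-140) = -643 + 140 = -503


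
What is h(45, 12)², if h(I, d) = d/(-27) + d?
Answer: 10816/81 ≈ 133.53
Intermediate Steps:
h(I, d) = 26*d/27 (h(I, d) = -d/27 + d = 26*d/27)
h(45, 12)² = ((26/27)*12)² = (104/9)² = 10816/81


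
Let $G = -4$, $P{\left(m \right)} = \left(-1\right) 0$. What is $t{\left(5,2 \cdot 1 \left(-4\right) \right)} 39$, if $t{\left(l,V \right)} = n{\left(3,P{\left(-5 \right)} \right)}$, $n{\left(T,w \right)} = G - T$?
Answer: $-273$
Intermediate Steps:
$P{\left(m \right)} = 0$
$n{\left(T,w \right)} = -4 - T$
$t{\left(l,V \right)} = -7$ ($t{\left(l,V \right)} = -4 - 3 = -7$)
$t{\left(5,2 \cdot 1 \left(-4\right) \right)} 39 = \left(-7\right) 39 = -273$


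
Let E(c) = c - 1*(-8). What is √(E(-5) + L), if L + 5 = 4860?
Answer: √4858 ≈ 69.699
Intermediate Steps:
L = 4855 (L = -5 + 4860 = 4855)
E(c) = 8 + c (E(c) = c + 8 = 8 + c)
√(E(-5) + L) = √((8 - 5) + 4855) = √(3 + 4855) = √4858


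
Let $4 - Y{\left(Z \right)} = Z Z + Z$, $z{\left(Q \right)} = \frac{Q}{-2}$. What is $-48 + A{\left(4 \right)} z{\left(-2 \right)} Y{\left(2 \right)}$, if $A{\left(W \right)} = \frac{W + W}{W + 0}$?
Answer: $-52$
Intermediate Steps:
$A{\left(W \right)} = 2$ ($A{\left(W \right)} = \frac{2 W}{W} = 2$)
$z{\left(Q \right)} = - \frac{Q}{2}$ ($z{\left(Q \right)} = Q \left(- \frac{1}{2}\right) = - \frac{Q}{2}$)
$Y{\left(Z \right)} = 4 - Z - Z^{2}$ ($Y{\left(Z \right)} = 4 - \left(Z Z + Z\right) = 4 - \left(Z^{2} + Z\right) = 4 - \left(Z + Z^{2}\right) = 4 - Z - Z^{2}$)
$-48 + A{\left(4 \right)} z{\left(-2 \right)} Y{\left(2 \right)} = -48 + 2 \left(\left(- \frac{1}{2}\right) \left(-2\right)\right) \left(4 - 2 - 2^{2}\right) = -48 + 2 \cdot 1 \left(4 - 2 - 4\right) = -48 + 2 \left(4 - 2 - 4\right) = -48 + 2 \left(-2\right) = -48 - 4 = -52$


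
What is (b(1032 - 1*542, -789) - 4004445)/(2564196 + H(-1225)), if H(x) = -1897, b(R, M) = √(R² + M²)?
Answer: -4004445/2562299 + √862621/2562299 ≈ -1.5625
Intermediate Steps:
b(R, M) = √(M² + R²)
(b(1032 - 1*542, -789) - 4004445)/(2564196 + H(-1225)) = (√((-789)² + (1032 - 1*542)²) - 4004445)/(2564196 - 1897) = (√(622521 + (1032 - 542)²) - 4004445)/2562299 = (√(622521 + 490²) - 4004445)*(1/2562299) = (√(622521 + 240100) - 4004445)*(1/2562299) = (√862621 - 4004445)*(1/2562299) = (-4004445 + √862621)*(1/2562299) = -4004445/2562299 + √862621/2562299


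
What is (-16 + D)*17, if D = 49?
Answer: 561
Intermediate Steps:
(-16 + D)*17 = (-16 + 49)*17 = 33*17 = 561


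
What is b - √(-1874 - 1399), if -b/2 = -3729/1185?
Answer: 2486/395 - I*√3273 ≈ 6.2937 - 57.21*I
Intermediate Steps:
b = 2486/395 (b = -(-7458)/1185 = -2*(-1243/395) = 2486/395 ≈ 6.2937)
b - √(-1874 - 1399) = 2486/395 - √(-1874 - 1399) = 2486/395 - √(-3273) = 2486/395 - I*√3273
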